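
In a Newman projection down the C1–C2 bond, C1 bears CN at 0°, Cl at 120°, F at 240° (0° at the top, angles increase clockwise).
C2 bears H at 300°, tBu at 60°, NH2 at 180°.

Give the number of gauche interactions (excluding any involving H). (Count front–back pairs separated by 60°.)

4

Non-H gauche pairs: CN(0°)/tBu(60°); Cl(120°)/tBu(60°); Cl(120°)/NH2(180°); F(240°)/NH2(180°) — 4 interactions.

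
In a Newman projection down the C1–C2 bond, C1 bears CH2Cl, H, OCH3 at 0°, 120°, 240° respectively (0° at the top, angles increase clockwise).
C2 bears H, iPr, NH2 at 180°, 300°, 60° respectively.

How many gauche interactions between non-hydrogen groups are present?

Non-H gauche pairs: CH2Cl(0°)/iPr(300°); CH2Cl(0°)/NH2(60°); OCH3(240°)/iPr(300°) — 3 interactions.

3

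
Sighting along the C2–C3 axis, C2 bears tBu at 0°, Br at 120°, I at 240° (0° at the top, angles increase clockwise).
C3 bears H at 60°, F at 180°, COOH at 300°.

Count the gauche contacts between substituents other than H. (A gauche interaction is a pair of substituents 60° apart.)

4

Non-H gauche pairs: tBu(0°)/COOH(300°); Br(120°)/F(180°); I(240°)/F(180°); I(240°)/COOH(300°) — 4 interactions.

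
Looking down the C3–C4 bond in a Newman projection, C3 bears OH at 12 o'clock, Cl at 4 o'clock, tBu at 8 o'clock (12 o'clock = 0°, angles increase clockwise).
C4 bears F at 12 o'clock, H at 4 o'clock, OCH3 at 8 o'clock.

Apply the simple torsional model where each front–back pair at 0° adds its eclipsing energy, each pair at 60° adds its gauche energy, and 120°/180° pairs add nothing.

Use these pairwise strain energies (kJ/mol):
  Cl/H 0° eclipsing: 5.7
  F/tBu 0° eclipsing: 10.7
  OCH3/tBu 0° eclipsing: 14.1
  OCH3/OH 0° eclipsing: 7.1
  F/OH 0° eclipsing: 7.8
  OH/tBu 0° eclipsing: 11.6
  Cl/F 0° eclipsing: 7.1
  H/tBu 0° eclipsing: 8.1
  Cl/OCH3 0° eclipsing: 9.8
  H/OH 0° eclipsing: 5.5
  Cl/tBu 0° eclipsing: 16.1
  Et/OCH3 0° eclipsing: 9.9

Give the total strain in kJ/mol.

This conformer (eclipsed): OH(0°)/F(0°) eclipsed 7.8; Cl(120°)/H(120°) eclipsed 5.7; tBu(240°)/OCH3(240°) eclipsed 14.1 → 27.6 kJ/mol.

27.6 kJ/mol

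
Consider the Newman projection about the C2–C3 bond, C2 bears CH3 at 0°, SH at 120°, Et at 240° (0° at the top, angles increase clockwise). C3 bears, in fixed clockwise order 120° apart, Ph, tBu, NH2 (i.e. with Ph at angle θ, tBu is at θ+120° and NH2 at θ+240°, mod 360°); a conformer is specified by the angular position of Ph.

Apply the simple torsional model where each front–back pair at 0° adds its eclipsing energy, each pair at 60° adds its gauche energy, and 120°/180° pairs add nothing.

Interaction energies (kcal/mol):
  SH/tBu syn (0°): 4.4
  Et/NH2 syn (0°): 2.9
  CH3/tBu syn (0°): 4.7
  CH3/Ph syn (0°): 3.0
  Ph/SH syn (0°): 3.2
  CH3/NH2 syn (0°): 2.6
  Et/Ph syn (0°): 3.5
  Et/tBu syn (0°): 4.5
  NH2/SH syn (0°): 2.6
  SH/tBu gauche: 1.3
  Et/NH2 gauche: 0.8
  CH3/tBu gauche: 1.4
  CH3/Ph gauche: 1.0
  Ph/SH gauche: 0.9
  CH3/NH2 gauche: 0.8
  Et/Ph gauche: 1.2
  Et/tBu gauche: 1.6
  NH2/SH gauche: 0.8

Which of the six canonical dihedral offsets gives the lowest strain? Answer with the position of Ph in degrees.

60°

Ph at 0° (eclipsed): CH3–Ph eclipsed, SH–tBu eclipsed, Et–NH2 eclipsed; 3.0 + 4.4 + 2.9 = 10.3 kcal/mol.
Ph at 60° (staggered): CH3–Ph gauche, CH3–NH2 gauche, SH–Ph gauche, SH–tBu gauche, Et–tBu gauche, Et–NH2 gauche; 1.0 + 0.8 + 0.9 + 1.3 + 1.6 + 0.8 = 6.4 kcal/mol.
Ph at 120° (eclipsed): CH3–NH2 eclipsed, SH–Ph eclipsed, Et–tBu eclipsed; 2.6 + 3.2 + 4.5 = 10.3 kcal/mol.
Ph at 180° (staggered): CH3–tBu gauche, CH3–NH2 gauche, SH–Ph gauche, SH–NH2 gauche, Et–Ph gauche, Et–tBu gauche; 1.4 + 0.8 + 0.9 + 0.8 + 1.2 + 1.6 = 6.7 kcal/mol.
Ph at 240° (eclipsed): CH3–tBu eclipsed, SH–NH2 eclipsed, Et–Ph eclipsed; 4.7 + 2.6 + 3.5 = 10.8 kcal/mol.
Ph at 300° (staggered): CH3–Ph gauche, CH3–tBu gauche, SH–tBu gauche, SH–NH2 gauche, Et–Ph gauche, Et–NH2 gauche; 1.0 + 1.4 + 1.3 + 0.8 + 1.2 + 0.8 = 6.5 kcal/mol.
The minimum (6.4 kcal/mol) occurs with Ph at 60°.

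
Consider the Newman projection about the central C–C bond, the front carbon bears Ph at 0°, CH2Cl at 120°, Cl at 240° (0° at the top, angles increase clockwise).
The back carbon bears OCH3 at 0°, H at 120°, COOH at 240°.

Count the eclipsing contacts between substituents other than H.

Non-H eclipsing pairs: Ph(0°)/OCH3(0°); Cl(240°)/COOH(240°) — 2 interactions.

2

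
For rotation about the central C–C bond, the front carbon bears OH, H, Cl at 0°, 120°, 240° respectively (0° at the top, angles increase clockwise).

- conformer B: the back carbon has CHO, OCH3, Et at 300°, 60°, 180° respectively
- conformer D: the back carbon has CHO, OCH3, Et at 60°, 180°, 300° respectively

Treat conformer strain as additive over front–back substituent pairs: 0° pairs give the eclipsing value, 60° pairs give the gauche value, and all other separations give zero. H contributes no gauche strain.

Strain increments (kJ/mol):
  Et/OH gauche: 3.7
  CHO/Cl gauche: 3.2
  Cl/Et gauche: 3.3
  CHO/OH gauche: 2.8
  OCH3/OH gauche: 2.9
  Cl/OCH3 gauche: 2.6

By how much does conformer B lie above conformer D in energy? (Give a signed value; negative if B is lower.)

B is staggered. OH at 0° is gauche with CHO at 300° (2.8); OH at 0° is gauche with OCH3 at 60° (2.9); Cl at 240° is gauche with CHO at 300° (3.2); Cl at 240° is gauche with Et at 180° (3.3). Total 12.2 kJ/mol.
D is staggered. OH at 0° is gauche with CHO at 60° (2.8); OH at 0° is gauche with Et at 300° (3.7); Cl at 240° is gauche with OCH3 at 180° (2.6); Cl at 240° is gauche with Et at 300° (3.3). Total 12.4 kJ/mol.
E(B) − E(D) = 12.2 − 12.4 = -0.2 kJ/mol.

-0.2 kJ/mol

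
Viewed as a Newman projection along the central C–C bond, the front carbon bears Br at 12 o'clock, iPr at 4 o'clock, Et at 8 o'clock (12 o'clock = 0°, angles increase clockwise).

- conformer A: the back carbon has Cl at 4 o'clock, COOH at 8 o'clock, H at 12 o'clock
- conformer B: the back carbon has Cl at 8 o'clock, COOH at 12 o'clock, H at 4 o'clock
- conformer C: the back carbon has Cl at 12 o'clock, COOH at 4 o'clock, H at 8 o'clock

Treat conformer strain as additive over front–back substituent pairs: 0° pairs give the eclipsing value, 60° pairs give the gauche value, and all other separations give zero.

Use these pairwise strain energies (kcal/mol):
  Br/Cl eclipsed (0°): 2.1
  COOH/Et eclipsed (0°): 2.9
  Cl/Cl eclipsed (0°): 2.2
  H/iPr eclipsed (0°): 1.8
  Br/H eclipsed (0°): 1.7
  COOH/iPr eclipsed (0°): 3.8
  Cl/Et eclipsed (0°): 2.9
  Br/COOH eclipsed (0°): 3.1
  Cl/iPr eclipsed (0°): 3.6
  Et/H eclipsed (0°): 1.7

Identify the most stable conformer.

C

A (eclipsed): Br–H eclipsed, iPr–Cl eclipsed, Et–COOH eclipsed; 1.7 + 3.6 + 2.9 = 8.2 kcal/mol.
B (eclipsed): Br–COOH eclipsed, iPr–H eclipsed, Et–Cl eclipsed; 3.1 + 1.8 + 2.9 = 7.8 kcal/mol.
C (eclipsed): Br–Cl eclipsed, iPr–COOH eclipsed, Et–H eclipsed; 2.1 + 3.8 + 1.7 = 7.6 kcal/mol.
C has the lowest total (7.6 kcal/mol).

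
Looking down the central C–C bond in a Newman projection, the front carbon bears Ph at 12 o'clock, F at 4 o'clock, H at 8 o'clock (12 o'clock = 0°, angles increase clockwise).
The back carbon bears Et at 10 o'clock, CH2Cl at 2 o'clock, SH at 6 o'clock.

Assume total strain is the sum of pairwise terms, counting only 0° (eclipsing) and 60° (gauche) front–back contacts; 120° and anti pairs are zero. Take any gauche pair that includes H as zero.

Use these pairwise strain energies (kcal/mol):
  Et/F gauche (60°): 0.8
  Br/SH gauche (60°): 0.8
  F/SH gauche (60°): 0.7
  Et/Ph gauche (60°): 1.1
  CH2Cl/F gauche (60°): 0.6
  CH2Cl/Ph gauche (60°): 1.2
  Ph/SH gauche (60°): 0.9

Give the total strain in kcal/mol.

3.6 kcal/mol

This conformer (staggered): Ph–Et gauche, Ph–CH2Cl gauche, F–CH2Cl gauche, F–SH gauche; 1.1 + 1.2 + 0.6 + 0.7 = 3.6 kcal/mol.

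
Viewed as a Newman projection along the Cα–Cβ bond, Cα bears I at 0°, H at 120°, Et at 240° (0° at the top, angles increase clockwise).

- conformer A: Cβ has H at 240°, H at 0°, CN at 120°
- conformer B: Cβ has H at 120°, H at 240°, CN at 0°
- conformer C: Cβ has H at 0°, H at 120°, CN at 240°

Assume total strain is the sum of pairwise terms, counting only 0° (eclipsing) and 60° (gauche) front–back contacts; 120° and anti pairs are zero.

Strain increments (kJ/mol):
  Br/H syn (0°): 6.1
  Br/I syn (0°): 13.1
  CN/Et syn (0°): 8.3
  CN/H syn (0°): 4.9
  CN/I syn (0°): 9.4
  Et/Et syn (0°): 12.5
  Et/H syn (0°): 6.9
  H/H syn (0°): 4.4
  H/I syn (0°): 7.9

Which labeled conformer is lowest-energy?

A (eclipsed): I(0°)/H(0°) eclipsed 7.9; H(120°)/CN(120°) eclipsed 4.9; Et(240°)/H(240°) eclipsed 6.9 → 19.7 kJ/mol.
B (eclipsed): I(0°)/CN(0°) eclipsed 9.4; H(120°)/H(120°) eclipsed 4.4; Et(240°)/H(240°) eclipsed 6.9 → 20.7 kJ/mol.
C (eclipsed): I(0°)/H(0°) eclipsed 7.9; H(120°)/H(120°) eclipsed 4.4; Et(240°)/CN(240°) eclipsed 8.3 → 20.6 kJ/mol.
A has the lowest total (19.7 kJ/mol).

A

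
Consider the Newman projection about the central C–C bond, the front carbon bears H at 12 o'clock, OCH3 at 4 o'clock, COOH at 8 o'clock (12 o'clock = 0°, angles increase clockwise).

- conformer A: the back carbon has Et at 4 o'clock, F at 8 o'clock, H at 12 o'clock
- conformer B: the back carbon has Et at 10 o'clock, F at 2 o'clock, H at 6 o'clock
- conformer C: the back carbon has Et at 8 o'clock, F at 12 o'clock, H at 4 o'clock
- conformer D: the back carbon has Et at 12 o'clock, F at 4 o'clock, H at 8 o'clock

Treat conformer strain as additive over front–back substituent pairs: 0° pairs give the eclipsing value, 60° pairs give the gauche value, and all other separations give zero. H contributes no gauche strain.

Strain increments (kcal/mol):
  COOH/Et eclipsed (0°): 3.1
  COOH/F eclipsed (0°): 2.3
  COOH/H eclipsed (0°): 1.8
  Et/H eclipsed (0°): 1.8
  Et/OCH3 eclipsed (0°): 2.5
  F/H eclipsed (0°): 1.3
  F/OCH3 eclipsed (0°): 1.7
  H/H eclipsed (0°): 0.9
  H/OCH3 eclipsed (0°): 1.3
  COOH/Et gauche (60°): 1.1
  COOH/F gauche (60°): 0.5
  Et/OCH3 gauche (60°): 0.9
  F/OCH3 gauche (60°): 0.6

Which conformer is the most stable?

A (eclipsed): H(0°)/H(0°) eclipsed 0.9; OCH3(120°)/Et(120°) eclipsed 2.5; COOH(240°)/F(240°) eclipsed 2.3 → 5.7 kcal/mol.
B (staggered): OCH3(120°)/F(60°) gauche 0.6; COOH(240°)/Et(300°) gauche 1.1 → 1.7 kcal/mol.
C (eclipsed): H(0°)/F(0°) eclipsed 1.3; OCH3(120°)/H(120°) eclipsed 1.3; COOH(240°)/Et(240°) eclipsed 3.1 → 5.7 kcal/mol.
D (eclipsed): H(0°)/Et(0°) eclipsed 1.8; OCH3(120°)/F(120°) eclipsed 1.7; COOH(240°)/H(240°) eclipsed 1.8 → 5.3 kcal/mol.
B has the lowest total (1.7 kcal/mol).

B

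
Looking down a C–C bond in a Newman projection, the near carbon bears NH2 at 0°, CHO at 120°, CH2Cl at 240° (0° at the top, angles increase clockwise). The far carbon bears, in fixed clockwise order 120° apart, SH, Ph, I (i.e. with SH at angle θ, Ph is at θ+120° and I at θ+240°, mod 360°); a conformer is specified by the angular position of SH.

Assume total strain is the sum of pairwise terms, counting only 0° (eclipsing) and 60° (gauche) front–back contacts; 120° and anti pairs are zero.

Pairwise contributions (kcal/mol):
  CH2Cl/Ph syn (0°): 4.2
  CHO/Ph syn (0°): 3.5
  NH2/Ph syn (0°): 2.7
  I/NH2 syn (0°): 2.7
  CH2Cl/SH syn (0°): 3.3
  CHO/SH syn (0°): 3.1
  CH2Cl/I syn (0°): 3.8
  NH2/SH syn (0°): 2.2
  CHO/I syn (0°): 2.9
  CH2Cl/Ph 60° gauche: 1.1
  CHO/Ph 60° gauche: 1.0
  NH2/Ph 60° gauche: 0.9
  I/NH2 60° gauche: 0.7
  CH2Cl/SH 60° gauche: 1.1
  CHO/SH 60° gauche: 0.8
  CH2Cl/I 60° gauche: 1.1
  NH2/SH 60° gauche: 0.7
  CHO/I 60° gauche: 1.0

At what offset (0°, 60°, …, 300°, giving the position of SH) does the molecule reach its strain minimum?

60°

SH at 0° (eclipsed): NH2–SH eclipsed, CHO–Ph eclipsed, CH2Cl–I eclipsed; 2.2 + 3.5 + 3.8 = 9.5 kcal/mol.
SH at 60° (staggered): NH2–SH gauche, NH2–I gauche, CHO–SH gauche, CHO–Ph gauche, CH2Cl–Ph gauche, CH2Cl–I gauche; 0.7 + 0.7 + 0.8 + 1.0 + 1.1 + 1.1 = 5.4 kcal/mol.
SH at 120° (eclipsed): NH2–I eclipsed, CHO–SH eclipsed, CH2Cl–Ph eclipsed; 2.7 + 3.1 + 4.2 = 10.0 kcal/mol.
SH at 180° (staggered): NH2–Ph gauche, NH2–I gauche, CHO–SH gauche, CHO–I gauche, CH2Cl–SH gauche, CH2Cl–Ph gauche; 0.9 + 0.7 + 0.8 + 1.0 + 1.1 + 1.1 = 5.6 kcal/mol.
SH at 240° (eclipsed): NH2–Ph eclipsed, CHO–I eclipsed, CH2Cl–SH eclipsed; 2.7 + 2.9 + 3.3 = 8.9 kcal/mol.
SH at 300° (staggered): NH2–SH gauche, NH2–Ph gauche, CHO–Ph gauche, CHO–I gauche, CH2Cl–SH gauche, CH2Cl–I gauche; 0.7 + 0.9 + 1.0 + 1.0 + 1.1 + 1.1 = 5.8 kcal/mol.
The minimum (5.4 kcal/mol) occurs with SH at 60°.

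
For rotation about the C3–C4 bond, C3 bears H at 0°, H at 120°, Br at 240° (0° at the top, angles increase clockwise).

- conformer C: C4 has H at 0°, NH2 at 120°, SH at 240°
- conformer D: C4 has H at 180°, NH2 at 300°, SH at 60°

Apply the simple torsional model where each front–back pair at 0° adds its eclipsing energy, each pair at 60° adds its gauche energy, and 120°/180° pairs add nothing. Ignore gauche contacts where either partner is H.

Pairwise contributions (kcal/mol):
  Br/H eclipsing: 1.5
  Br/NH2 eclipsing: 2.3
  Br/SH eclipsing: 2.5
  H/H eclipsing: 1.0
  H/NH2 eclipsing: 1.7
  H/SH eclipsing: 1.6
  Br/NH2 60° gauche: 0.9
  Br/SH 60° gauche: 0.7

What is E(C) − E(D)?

+4.3 kcal/mol

C (eclipsed): H–H eclipsed, H–NH2 eclipsed, Br–SH eclipsed; 1.0 + 1.7 + 2.5 = 5.2 kcal/mol.
D (staggered): Br–NH2 gauche; 0.9 = 0.9 kcal/mol.
E(C) − E(D) = 5.2 − 0.9 = +4.3 kcal/mol.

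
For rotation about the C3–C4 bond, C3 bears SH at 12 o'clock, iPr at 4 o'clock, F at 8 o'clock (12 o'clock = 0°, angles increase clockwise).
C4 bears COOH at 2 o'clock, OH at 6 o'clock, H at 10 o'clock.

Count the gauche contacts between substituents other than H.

Non-H gauche pairs: SH(0°)/COOH(60°); iPr(120°)/COOH(60°); iPr(120°)/OH(180°); F(240°)/OH(180°) — 4 interactions.

4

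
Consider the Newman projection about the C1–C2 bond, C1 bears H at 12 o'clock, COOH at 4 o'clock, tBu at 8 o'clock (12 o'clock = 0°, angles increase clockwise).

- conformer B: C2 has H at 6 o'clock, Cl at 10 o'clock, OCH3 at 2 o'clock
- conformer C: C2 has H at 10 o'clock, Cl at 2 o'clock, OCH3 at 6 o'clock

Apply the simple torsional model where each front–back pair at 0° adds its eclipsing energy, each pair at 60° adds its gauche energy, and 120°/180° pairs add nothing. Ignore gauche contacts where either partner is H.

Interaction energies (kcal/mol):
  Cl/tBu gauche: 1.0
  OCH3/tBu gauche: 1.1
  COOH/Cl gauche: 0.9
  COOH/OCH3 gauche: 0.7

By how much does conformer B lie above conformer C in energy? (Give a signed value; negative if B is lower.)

-1.0 kcal/mol

B (staggered): COOH–OCH3 gauche, tBu–Cl gauche; 0.7 + 1.0 = 1.7 kcal/mol.
C (staggered): COOH–Cl gauche, COOH–OCH3 gauche, tBu–OCH3 gauche; 0.9 + 0.7 + 1.1 = 2.7 kcal/mol.
E(B) − E(C) = 1.7 − 2.7 = -1.0 kcal/mol.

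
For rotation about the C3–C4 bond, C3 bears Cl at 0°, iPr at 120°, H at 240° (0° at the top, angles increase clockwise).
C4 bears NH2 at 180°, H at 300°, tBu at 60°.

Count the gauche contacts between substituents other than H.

3

Non-H gauche pairs: Cl(0°)/tBu(60°); iPr(120°)/NH2(180°); iPr(120°)/tBu(60°) — 3 interactions.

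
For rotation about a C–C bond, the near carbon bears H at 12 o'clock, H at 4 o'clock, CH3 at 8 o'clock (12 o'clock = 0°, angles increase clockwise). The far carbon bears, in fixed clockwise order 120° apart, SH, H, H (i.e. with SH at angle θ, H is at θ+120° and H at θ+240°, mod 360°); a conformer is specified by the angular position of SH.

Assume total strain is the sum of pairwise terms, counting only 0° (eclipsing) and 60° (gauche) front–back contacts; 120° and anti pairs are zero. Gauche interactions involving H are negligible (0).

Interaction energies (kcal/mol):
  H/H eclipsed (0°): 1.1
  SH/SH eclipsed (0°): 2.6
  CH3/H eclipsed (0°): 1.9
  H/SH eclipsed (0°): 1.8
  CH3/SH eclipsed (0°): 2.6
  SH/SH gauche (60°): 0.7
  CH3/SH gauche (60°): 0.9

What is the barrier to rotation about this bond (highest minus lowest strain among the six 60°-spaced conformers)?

SH at 0° is eclipsed. H at 0° is eclipsed with SH at 0° (1.8); H at 120° is eclipsed with H at 120° (1.1); CH3 at 240° is eclipsed with H at 240° (1.9). Total 4.8 kcal/mol.
SH at 60° (staggered): no non-H gauche contacts → 0.0 kcal/mol.
SH at 120° is eclipsed. H at 0° is eclipsed with H at 0° (1.1); H at 120° is eclipsed with SH at 120° (1.8); CH3 at 240° is eclipsed with H at 240° (1.9). Total 4.8 kcal/mol.
SH at 180° is staggered. CH3 at 240° is gauche with SH at 180° (0.9). Total 0.9 kcal/mol.
SH at 240° is eclipsed. H at 0° is eclipsed with H at 0° (1.1); H at 120° is eclipsed with H at 120° (1.1); CH3 at 240° is eclipsed with SH at 240° (2.6). Total 4.8 kcal/mol.
SH at 300° is staggered. CH3 at 240° is gauche with SH at 300° (0.9). Total 0.9 kcal/mol.
Max at 0° (4.8 kcal/mol), min at 60° (0.0 kcal/mol); barrier = 4.8 kcal/mol.

4.8 kcal/mol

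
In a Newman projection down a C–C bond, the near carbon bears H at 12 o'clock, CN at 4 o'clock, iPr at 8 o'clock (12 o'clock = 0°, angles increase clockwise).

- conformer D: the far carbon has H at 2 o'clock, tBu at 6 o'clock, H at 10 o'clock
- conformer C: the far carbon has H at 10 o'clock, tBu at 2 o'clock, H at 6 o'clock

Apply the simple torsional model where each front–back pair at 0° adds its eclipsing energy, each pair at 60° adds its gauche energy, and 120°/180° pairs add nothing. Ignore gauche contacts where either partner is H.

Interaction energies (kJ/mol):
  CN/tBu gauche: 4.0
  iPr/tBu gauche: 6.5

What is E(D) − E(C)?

+6.5 kJ/mol

D is staggered. CN at 120° is gauche with tBu at 180° (4.0); iPr at 240° is gauche with tBu at 180° (6.5). Total 10.5 kJ/mol.
C is staggered. CN at 120° is gauche with tBu at 60° (4.0). Total 4.0 kJ/mol.
E(D) − E(C) = 10.5 − 4.0 = +6.5 kJ/mol.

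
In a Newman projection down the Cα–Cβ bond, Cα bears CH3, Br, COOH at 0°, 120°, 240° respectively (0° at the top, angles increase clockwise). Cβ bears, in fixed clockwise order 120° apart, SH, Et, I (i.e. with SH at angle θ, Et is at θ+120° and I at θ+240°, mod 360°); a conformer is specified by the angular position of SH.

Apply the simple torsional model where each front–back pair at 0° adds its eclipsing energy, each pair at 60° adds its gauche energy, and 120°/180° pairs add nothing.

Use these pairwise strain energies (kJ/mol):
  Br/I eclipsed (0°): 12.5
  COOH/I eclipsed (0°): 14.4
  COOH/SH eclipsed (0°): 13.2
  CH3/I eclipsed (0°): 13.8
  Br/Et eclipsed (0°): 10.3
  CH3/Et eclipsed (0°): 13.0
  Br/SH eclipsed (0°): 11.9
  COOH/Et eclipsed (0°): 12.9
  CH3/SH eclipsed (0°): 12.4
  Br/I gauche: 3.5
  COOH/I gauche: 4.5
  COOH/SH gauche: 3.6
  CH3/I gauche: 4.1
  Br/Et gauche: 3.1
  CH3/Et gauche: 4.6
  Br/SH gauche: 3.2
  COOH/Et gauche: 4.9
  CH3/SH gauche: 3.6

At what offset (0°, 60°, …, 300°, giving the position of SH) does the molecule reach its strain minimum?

SH at 0° (eclipsed): CH3(0°)/SH(0°) eclipsed 12.4; Br(120°)/Et(120°) eclipsed 10.3; COOH(240°)/I(240°) eclipsed 14.4 → 37.1 kJ/mol.
SH at 60° (staggered): CH3(0°)/SH(60°) gauche 3.6; CH3(0°)/I(300°) gauche 4.1; Br(120°)/SH(60°) gauche 3.2; Br(120°)/Et(180°) gauche 3.1; COOH(240°)/Et(180°) gauche 4.9; COOH(240°)/I(300°) gauche 4.5 → 23.4 kJ/mol.
SH at 120° (eclipsed): CH3(0°)/I(0°) eclipsed 13.8; Br(120°)/SH(120°) eclipsed 11.9; COOH(240°)/Et(240°) eclipsed 12.9 → 38.6 kJ/mol.
SH at 180° (staggered): CH3(0°)/Et(300°) gauche 4.6; CH3(0°)/I(60°) gauche 4.1; Br(120°)/SH(180°) gauche 3.2; Br(120°)/I(60°) gauche 3.5; COOH(240°)/SH(180°) gauche 3.6; COOH(240°)/Et(300°) gauche 4.9 → 23.9 kJ/mol.
SH at 240° (eclipsed): CH3(0°)/Et(0°) eclipsed 13.0; Br(120°)/I(120°) eclipsed 12.5; COOH(240°)/SH(240°) eclipsed 13.2 → 38.7 kJ/mol.
SH at 300° (staggered): CH3(0°)/SH(300°) gauche 3.6; CH3(0°)/Et(60°) gauche 4.6; Br(120°)/Et(60°) gauche 3.1; Br(120°)/I(180°) gauche 3.5; COOH(240°)/SH(300°) gauche 3.6; COOH(240°)/I(180°) gauche 4.5 → 22.9 kJ/mol.
The minimum (22.9 kJ/mol) occurs with SH at 300°.

300°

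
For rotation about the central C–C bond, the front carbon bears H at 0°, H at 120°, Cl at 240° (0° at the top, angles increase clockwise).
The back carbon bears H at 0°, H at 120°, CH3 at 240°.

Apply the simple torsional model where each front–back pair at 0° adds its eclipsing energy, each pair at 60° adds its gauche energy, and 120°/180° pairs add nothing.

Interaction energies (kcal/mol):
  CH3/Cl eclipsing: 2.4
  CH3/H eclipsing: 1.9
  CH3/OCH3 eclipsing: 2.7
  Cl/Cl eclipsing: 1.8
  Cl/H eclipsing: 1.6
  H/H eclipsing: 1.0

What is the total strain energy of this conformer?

4.4 kcal/mol

This conformer (eclipsed): H(0°)/H(0°) eclipsed 1.0; H(120°)/H(120°) eclipsed 1.0; Cl(240°)/CH3(240°) eclipsed 2.4 → 4.4 kcal/mol.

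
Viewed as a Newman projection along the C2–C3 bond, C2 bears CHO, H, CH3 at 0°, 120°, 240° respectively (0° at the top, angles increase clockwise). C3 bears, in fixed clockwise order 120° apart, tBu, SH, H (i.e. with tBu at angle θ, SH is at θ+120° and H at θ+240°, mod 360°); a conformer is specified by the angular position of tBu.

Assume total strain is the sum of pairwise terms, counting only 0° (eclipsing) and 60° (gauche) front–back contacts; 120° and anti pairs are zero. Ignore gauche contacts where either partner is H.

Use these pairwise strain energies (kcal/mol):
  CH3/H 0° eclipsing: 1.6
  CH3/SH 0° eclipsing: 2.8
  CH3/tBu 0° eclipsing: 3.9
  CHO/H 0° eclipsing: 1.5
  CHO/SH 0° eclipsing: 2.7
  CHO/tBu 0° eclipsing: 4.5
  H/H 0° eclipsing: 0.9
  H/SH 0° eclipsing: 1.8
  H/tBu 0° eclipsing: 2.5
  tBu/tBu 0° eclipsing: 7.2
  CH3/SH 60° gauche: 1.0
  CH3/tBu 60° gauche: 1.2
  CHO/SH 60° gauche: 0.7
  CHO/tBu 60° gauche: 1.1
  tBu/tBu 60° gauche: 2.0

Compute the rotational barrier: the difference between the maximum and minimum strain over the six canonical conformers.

tBu at 0° is eclipsed. CHO at 0° is eclipsed with tBu at 0° (4.5); H at 120° is eclipsed with SH at 120° (1.8); CH3 at 240° is eclipsed with H at 240° (1.6). Total 7.9 kcal/mol.
tBu at 60° is staggered. CHO at 0° is gauche with tBu at 60° (1.1); CH3 at 240° is gauche with SH at 180° (1.0). Total 2.1 kcal/mol.
tBu at 120° is eclipsed. CHO at 0° is eclipsed with H at 0° (1.5); H at 120° is eclipsed with tBu at 120° (2.5); CH3 at 240° is eclipsed with SH at 240° (2.8). Total 6.8 kcal/mol.
tBu at 180° is staggered. CHO at 0° is gauche with SH at 300° (0.7); CH3 at 240° is gauche with tBu at 180° (1.2); CH3 at 240° is gauche with SH at 300° (1.0). Total 2.9 kcal/mol.
tBu at 240° is eclipsed. CHO at 0° is eclipsed with SH at 0° (2.7); H at 120° is eclipsed with H at 120° (0.9); CH3 at 240° is eclipsed with tBu at 240° (3.9). Total 7.5 kcal/mol.
tBu at 300° is staggered. CHO at 0° is gauche with tBu at 300° (1.1); CHO at 0° is gauche with SH at 60° (0.7); CH3 at 240° is gauche with tBu at 300° (1.2). Total 3.0 kcal/mol.
Max at 0° (7.9 kcal/mol), min at 60° (2.1 kcal/mol); barrier = 5.8 kcal/mol.

5.8 kcal/mol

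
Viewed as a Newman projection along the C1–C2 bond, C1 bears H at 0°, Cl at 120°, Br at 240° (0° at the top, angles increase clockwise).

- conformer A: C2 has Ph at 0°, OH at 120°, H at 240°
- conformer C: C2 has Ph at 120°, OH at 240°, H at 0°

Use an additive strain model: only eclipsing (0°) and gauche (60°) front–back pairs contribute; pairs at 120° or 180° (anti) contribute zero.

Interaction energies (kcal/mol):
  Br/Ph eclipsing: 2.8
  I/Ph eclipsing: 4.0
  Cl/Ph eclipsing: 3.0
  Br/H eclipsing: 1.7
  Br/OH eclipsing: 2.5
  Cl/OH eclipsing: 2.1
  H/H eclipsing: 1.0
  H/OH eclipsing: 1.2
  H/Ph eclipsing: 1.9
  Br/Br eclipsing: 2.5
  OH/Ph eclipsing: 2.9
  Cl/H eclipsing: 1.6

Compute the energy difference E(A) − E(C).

A (eclipsed): H–Ph eclipsed, Cl–OH eclipsed, Br–H eclipsed; 1.9 + 2.1 + 1.7 = 5.7 kcal/mol.
C (eclipsed): H–H eclipsed, Cl–Ph eclipsed, Br–OH eclipsed; 1.0 + 3.0 + 2.5 = 6.5 kcal/mol.
E(A) − E(C) = 5.7 − 6.5 = -0.8 kcal/mol.

-0.8 kcal/mol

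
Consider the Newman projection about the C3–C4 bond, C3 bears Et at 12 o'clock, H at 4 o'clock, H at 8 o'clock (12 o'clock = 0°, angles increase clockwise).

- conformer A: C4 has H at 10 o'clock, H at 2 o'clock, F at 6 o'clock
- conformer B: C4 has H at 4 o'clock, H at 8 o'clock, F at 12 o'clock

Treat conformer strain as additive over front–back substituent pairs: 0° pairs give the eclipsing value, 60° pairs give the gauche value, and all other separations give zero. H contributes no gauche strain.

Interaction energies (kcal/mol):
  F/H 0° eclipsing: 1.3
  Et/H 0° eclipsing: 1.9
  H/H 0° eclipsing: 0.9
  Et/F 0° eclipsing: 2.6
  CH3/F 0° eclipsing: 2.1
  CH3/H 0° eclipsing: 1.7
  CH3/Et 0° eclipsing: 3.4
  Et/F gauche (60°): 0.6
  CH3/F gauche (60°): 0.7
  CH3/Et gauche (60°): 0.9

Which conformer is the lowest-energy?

A

A (staggered): no non-H gauche contacts → 0.0 kcal/mol.
B (eclipsed): Et(0°)/F(0°) eclipsed 2.6; H(120°)/H(120°) eclipsed 0.9; H(240°)/H(240°) eclipsed 0.9 → 4.4 kcal/mol.
A has the lowest total (0.0 kcal/mol).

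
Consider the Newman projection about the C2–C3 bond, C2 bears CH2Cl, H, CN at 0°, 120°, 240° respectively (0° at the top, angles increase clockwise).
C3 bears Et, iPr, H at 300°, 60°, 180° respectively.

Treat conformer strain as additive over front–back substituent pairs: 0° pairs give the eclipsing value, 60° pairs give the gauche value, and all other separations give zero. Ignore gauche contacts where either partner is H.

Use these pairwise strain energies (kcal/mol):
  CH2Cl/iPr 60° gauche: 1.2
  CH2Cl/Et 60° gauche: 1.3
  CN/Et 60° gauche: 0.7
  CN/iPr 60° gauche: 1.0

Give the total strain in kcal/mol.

This conformer (staggered): CH2Cl(0°)/Et(300°) gauche 1.3; CH2Cl(0°)/iPr(60°) gauche 1.2; CN(240°)/Et(300°) gauche 0.7 → 3.2 kcal/mol.

3.2 kcal/mol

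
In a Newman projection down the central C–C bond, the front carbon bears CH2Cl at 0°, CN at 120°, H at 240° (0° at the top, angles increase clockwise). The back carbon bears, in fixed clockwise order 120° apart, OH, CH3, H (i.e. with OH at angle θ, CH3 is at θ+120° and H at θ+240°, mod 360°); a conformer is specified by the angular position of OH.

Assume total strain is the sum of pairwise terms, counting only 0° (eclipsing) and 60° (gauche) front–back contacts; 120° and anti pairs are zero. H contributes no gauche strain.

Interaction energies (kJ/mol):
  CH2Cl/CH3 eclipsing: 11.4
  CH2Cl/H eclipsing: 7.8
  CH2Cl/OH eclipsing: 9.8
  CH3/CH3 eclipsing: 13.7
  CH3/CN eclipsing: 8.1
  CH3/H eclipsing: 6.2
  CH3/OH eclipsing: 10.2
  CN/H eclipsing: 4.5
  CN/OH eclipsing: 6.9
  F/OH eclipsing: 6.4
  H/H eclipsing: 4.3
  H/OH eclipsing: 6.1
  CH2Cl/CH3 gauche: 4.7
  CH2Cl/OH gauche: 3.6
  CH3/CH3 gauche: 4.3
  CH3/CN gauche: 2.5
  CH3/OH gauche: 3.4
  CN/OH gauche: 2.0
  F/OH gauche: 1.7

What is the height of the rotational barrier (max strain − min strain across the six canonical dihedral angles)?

15.5 kJ/mol

OH at 0° (eclipsed): CH2Cl(0°)/OH(0°) eclipsed 9.8; CN(120°)/CH3(120°) eclipsed 8.1; H(240°)/H(240°) eclipsed 4.3 → 22.2 kJ/mol.
OH at 60° (staggered): CH2Cl(0°)/OH(60°) gauche 3.6; CN(120°)/OH(60°) gauche 2.0; CN(120°)/CH3(180°) gauche 2.5 → 8.1 kJ/mol.
OH at 120° (eclipsed): CH2Cl(0°)/H(0°) eclipsed 7.8; CN(120°)/OH(120°) eclipsed 6.9; H(240°)/CH3(240°) eclipsed 6.2 → 20.9 kJ/mol.
OH at 180° (staggered): CH2Cl(0°)/CH3(300°) gauche 4.7; CN(120°)/OH(180°) gauche 2.0 → 6.7 kJ/mol.
OH at 240° (eclipsed): CH2Cl(0°)/CH3(0°) eclipsed 11.4; CN(120°)/H(120°) eclipsed 4.5; H(240°)/OH(240°) eclipsed 6.1 → 22.0 kJ/mol.
OH at 300° (staggered): CH2Cl(0°)/OH(300°) gauche 3.6; CH2Cl(0°)/CH3(60°) gauche 4.7; CN(120°)/CH3(60°) gauche 2.5 → 10.8 kJ/mol.
Max at 0° (22.2 kJ/mol), min at 180° (6.7 kJ/mol); barrier = 15.5 kJ/mol.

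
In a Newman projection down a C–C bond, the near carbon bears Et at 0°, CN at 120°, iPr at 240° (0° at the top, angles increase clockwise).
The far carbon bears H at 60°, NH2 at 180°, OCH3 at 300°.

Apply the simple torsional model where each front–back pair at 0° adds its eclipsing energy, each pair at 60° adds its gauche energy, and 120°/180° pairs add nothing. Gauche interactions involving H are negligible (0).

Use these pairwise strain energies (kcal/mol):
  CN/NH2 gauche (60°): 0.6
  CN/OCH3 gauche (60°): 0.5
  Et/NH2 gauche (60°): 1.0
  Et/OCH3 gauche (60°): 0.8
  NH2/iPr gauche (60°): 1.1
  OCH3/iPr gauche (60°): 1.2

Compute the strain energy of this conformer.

This conformer (staggered): Et–OCH3 gauche, CN–NH2 gauche, iPr–NH2 gauche, iPr–OCH3 gauche; 0.8 + 0.6 + 1.1 + 1.2 = 3.7 kcal/mol.

3.7 kcal/mol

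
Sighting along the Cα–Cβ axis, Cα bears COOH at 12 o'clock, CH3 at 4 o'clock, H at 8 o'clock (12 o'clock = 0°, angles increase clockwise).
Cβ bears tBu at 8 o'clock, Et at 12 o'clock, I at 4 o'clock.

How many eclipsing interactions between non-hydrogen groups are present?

2

Non-H eclipsing pairs: COOH(0°)/Et(0°); CH3(120°)/I(120°) — 2 interactions.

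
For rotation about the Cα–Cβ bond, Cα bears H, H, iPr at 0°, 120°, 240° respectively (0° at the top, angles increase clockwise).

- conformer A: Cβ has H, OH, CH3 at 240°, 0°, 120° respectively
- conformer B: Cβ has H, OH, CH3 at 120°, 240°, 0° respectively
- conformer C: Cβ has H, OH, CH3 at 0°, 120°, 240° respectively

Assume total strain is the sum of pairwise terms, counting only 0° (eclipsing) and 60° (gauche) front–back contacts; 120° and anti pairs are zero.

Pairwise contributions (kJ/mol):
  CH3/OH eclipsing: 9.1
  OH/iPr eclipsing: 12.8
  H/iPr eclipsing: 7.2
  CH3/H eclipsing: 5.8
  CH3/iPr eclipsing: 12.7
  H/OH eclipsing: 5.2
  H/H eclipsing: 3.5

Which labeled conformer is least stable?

A (eclipsed): H(0°)/OH(0°) eclipsed 5.2; H(120°)/CH3(120°) eclipsed 5.8; iPr(240°)/H(240°) eclipsed 7.2 → 18.2 kJ/mol.
B (eclipsed): H(0°)/CH3(0°) eclipsed 5.8; H(120°)/H(120°) eclipsed 3.5; iPr(240°)/OH(240°) eclipsed 12.8 → 22.1 kJ/mol.
C (eclipsed): H(0°)/H(0°) eclipsed 3.5; H(120°)/OH(120°) eclipsed 5.2; iPr(240°)/CH3(240°) eclipsed 12.7 → 21.4 kJ/mol.
B has the highest total (22.1 kJ/mol).

B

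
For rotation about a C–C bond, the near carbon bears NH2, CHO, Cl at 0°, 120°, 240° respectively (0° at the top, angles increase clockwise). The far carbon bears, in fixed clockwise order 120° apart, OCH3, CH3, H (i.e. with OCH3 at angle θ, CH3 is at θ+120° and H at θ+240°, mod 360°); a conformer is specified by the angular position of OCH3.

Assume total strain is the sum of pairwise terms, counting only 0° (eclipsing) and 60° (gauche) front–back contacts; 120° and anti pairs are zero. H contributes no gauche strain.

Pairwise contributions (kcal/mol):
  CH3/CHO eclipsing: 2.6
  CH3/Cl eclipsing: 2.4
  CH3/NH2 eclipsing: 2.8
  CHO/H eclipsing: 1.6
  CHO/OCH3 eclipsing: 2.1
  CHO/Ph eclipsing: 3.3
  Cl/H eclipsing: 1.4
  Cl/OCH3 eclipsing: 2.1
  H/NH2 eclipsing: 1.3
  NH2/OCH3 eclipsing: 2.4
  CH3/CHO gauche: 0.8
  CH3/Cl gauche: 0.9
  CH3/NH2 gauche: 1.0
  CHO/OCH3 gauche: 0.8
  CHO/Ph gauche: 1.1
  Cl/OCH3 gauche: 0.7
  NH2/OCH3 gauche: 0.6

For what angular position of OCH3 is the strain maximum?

240°

OCH3 at 0° is eclipsed. NH2 at 0° is eclipsed with OCH3 at 0° (2.4); CHO at 120° is eclipsed with CH3 at 120° (2.6); Cl at 240° is eclipsed with H at 240° (1.4). Total 6.4 kcal/mol.
OCH3 at 60° is staggered. NH2 at 0° is gauche with OCH3 at 60° (0.6); CHO at 120° is gauche with OCH3 at 60° (0.8); CHO at 120° is gauche with CH3 at 180° (0.8); Cl at 240° is gauche with CH3 at 180° (0.9). Total 3.1 kcal/mol.
OCH3 at 120° is eclipsed. NH2 at 0° is eclipsed with H at 0° (1.3); CHO at 120° is eclipsed with OCH3 at 120° (2.1); Cl at 240° is eclipsed with CH3 at 240° (2.4). Total 5.8 kcal/mol.
OCH3 at 180° is staggered. NH2 at 0° is gauche with CH3 at 300° (1.0); CHO at 120° is gauche with OCH3 at 180° (0.8); Cl at 240° is gauche with OCH3 at 180° (0.7); Cl at 240° is gauche with CH3 at 300° (0.9). Total 3.4 kcal/mol.
OCH3 at 240° is eclipsed. NH2 at 0° is eclipsed with CH3 at 0° (2.8); CHO at 120° is eclipsed with H at 120° (1.6); Cl at 240° is eclipsed with OCH3 at 240° (2.1). Total 6.5 kcal/mol.
OCH3 at 300° is staggered. NH2 at 0° is gauche with OCH3 at 300° (0.6); NH2 at 0° is gauche with CH3 at 60° (1.0); CHO at 120° is gauche with CH3 at 60° (0.8); Cl at 240° is gauche with OCH3 at 300° (0.7). Total 3.1 kcal/mol.
The maximum (6.5 kcal/mol) occurs with OCH3 at 240°.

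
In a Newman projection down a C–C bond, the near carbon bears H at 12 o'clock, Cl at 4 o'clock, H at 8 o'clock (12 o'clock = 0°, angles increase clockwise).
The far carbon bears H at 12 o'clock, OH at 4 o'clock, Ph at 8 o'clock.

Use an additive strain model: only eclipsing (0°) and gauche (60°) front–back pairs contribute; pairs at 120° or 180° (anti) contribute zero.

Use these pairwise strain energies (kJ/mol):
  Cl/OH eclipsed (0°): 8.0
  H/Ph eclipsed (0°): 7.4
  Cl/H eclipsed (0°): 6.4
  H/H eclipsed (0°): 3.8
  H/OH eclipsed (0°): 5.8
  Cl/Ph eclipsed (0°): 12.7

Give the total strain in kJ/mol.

This conformer (eclipsed): H(0°)/H(0°) eclipsed 3.8; Cl(120°)/OH(120°) eclipsed 8.0; H(240°)/Ph(240°) eclipsed 7.4 → 19.2 kJ/mol.

19.2 kJ/mol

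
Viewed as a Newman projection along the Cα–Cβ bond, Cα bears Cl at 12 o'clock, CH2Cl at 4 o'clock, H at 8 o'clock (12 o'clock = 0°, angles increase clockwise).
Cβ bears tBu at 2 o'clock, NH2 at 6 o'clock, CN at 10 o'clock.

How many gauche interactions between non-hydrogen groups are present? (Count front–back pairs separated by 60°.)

4

Non-H gauche pairs: Cl(0°)/tBu(60°); Cl(0°)/CN(300°); CH2Cl(120°)/tBu(60°); CH2Cl(120°)/NH2(180°) — 4 interactions.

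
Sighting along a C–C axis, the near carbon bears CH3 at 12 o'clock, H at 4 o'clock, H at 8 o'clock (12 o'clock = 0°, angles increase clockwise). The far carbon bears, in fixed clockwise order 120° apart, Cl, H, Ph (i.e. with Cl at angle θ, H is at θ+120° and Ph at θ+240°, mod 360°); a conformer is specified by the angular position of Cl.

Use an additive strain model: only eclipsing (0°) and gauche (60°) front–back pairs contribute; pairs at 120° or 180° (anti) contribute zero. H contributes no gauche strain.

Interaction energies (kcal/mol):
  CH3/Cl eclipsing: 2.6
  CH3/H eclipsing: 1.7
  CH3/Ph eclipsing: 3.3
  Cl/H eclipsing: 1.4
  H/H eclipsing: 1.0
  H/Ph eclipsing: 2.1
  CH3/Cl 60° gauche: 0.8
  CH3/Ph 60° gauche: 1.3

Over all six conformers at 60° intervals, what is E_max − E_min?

4.9 kcal/mol

Cl at 0° (eclipsed): CH3(0°)/Cl(0°) eclipsed 2.6; H(120°)/H(120°) eclipsed 1.0; H(240°)/Ph(240°) eclipsed 2.1 → 5.7 kcal/mol.
Cl at 60° (staggered): CH3(0°)/Cl(60°) gauche 0.8; CH3(0°)/Ph(300°) gauche 1.3 → 2.1 kcal/mol.
Cl at 120° (eclipsed): CH3(0°)/Ph(0°) eclipsed 3.3; H(120°)/Cl(120°) eclipsed 1.4; H(240°)/H(240°) eclipsed 1.0 → 5.7 kcal/mol.
Cl at 180° (staggered): CH3(0°)/Ph(60°) gauche 1.3 → 1.3 kcal/mol.
Cl at 240° (eclipsed): CH3(0°)/H(0°) eclipsed 1.7; H(120°)/Ph(120°) eclipsed 2.1; H(240°)/Cl(240°) eclipsed 1.4 → 5.2 kcal/mol.
Cl at 300° (staggered): CH3(0°)/Cl(300°) gauche 0.8 → 0.8 kcal/mol.
Max at 0° (5.7 kcal/mol), min at 300° (0.8 kcal/mol); barrier = 4.9 kcal/mol.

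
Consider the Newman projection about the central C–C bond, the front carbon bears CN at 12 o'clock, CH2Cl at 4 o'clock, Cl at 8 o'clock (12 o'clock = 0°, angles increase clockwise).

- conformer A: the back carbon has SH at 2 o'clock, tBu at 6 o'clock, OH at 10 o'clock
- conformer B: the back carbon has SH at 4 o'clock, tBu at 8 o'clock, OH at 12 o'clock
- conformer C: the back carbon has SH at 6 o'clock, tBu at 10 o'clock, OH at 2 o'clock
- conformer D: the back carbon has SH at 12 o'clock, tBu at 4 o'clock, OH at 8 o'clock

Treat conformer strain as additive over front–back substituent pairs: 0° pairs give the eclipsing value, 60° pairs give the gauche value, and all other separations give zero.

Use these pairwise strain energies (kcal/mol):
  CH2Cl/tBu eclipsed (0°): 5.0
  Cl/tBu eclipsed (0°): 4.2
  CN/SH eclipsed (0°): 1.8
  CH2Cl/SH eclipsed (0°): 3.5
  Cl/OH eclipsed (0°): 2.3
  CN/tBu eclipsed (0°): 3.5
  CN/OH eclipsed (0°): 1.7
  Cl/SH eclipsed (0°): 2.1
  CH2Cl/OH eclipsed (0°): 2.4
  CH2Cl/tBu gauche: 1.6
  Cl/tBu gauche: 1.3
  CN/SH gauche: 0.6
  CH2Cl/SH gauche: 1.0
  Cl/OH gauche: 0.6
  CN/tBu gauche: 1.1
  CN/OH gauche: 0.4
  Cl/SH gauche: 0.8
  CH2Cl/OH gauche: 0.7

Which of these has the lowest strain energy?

A (staggered): CN(0°)/SH(60°) gauche 0.6; CN(0°)/OH(300°) gauche 0.4; CH2Cl(120°)/SH(60°) gauche 1.0; CH2Cl(120°)/tBu(180°) gauche 1.6; Cl(240°)/tBu(180°) gauche 1.3; Cl(240°)/OH(300°) gauche 0.6 → 5.5 kcal/mol.
B (eclipsed): CN(0°)/OH(0°) eclipsed 1.7; CH2Cl(120°)/SH(120°) eclipsed 3.5; Cl(240°)/tBu(240°) eclipsed 4.2 → 9.4 kcal/mol.
C (staggered): CN(0°)/tBu(300°) gauche 1.1; CN(0°)/OH(60°) gauche 0.4; CH2Cl(120°)/SH(180°) gauche 1.0; CH2Cl(120°)/OH(60°) gauche 0.7; Cl(240°)/SH(180°) gauche 0.8; Cl(240°)/tBu(300°) gauche 1.3 → 5.3 kcal/mol.
D (eclipsed): CN(0°)/SH(0°) eclipsed 1.8; CH2Cl(120°)/tBu(120°) eclipsed 5.0; Cl(240°)/OH(240°) eclipsed 2.3 → 9.1 kcal/mol.
C has the lowest total (5.3 kcal/mol).

C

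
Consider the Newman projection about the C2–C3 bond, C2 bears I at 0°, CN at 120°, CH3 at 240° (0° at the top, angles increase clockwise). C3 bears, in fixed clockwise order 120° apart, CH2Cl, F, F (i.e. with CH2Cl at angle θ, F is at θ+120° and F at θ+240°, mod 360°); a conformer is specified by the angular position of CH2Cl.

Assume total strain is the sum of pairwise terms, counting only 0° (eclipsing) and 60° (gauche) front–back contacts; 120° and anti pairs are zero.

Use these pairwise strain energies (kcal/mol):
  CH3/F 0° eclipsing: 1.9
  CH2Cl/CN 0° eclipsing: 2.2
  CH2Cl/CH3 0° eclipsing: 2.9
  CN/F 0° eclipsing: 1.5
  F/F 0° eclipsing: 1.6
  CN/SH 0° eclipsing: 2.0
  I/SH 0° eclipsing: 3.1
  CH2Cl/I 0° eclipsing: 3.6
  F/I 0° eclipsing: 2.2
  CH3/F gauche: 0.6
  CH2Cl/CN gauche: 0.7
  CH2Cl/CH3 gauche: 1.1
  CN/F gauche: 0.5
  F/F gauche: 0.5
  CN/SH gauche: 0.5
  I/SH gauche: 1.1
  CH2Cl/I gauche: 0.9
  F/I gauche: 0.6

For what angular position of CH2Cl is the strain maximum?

0°

CH2Cl at 0° (eclipsed): I–CH2Cl eclipsed, CN–F eclipsed, CH3–F eclipsed; 3.6 + 1.5 + 1.9 = 7.0 kcal/mol.
CH2Cl at 60° (staggered): I–CH2Cl gauche, I–F gauche, CN–CH2Cl gauche, CN–F gauche, CH3–F gauche, CH3–F gauche; 0.9 + 0.6 + 0.7 + 0.5 + 0.6 + 0.6 = 3.9 kcal/mol.
CH2Cl at 120° (eclipsed): I–F eclipsed, CN–CH2Cl eclipsed, CH3–F eclipsed; 2.2 + 2.2 + 1.9 = 6.3 kcal/mol.
CH2Cl at 180° (staggered): I–F gauche, I–F gauche, CN–CH2Cl gauche, CN–F gauche, CH3–CH2Cl gauche, CH3–F gauche; 0.6 + 0.6 + 0.7 + 0.5 + 1.1 + 0.6 = 4.1 kcal/mol.
CH2Cl at 240° (eclipsed): I–F eclipsed, CN–F eclipsed, CH3–CH2Cl eclipsed; 2.2 + 1.5 + 2.9 = 6.6 kcal/mol.
CH2Cl at 300° (staggered): I–CH2Cl gauche, I–F gauche, CN–F gauche, CN–F gauche, CH3–CH2Cl gauche, CH3–F gauche; 0.9 + 0.6 + 0.5 + 0.5 + 1.1 + 0.6 = 4.2 kcal/mol.
The maximum (7.0 kcal/mol) occurs with CH2Cl at 0°.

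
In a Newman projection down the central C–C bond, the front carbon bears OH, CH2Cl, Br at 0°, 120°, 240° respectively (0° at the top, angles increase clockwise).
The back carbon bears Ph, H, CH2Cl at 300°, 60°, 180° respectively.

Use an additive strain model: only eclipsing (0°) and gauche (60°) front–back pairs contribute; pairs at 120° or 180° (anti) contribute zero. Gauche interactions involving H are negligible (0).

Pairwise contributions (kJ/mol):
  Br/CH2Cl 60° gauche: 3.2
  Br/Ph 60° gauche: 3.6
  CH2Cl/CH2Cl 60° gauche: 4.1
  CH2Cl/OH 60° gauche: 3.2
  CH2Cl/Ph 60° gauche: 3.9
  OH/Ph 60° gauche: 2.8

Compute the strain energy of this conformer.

This conformer is staggered. OH at 0° is gauche with Ph at 300° (2.8); CH2Cl at 120° is gauche with CH2Cl at 180° (4.1); Br at 240° is gauche with Ph at 300° (3.6); Br at 240° is gauche with CH2Cl at 180° (3.2). Total 13.7 kJ/mol.

13.7 kJ/mol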